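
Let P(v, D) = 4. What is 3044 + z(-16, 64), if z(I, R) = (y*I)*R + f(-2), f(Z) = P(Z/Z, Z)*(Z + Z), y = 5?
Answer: -2092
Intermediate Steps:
f(Z) = 8*Z (f(Z) = 4*(Z + Z) = 4*(2*Z) = 8*Z)
z(I, R) = -16 + 5*I*R (z(I, R) = (5*I)*R + 8*(-2) = 5*I*R - 16 = -16 + 5*I*R)
3044 + z(-16, 64) = 3044 + (-16 + 5*(-16)*64) = 3044 + (-16 - 5120) = 3044 - 5136 = -2092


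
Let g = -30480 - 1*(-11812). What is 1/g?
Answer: -1/18668 ≈ -5.3568e-5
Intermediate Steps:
g = -18668 (g = -30480 + 11812 = -18668)
1/g = 1/(-18668) = -1/18668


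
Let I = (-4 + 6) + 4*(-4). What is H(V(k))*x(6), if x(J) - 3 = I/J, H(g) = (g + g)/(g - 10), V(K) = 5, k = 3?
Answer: -4/3 ≈ -1.3333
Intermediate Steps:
H(g) = 2*g/(-10 + g) (H(g) = (2*g)/(-10 + g) = 2*g/(-10 + g))
I = -14 (I = 2 - 16 = -14)
x(J) = 3 - 14/J
H(V(k))*x(6) = (2*5/(-10 + 5))*(3 - 14/6) = (2*5/(-5))*(3 - 14*⅙) = (2*5*(-⅕))*(3 - 7/3) = -2*⅔ = -4/3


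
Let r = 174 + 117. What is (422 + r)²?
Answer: 508369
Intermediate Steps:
r = 291
(422 + r)² = (422 + 291)² = 713² = 508369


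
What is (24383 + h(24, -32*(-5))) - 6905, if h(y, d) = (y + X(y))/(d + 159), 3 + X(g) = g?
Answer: 5575527/319 ≈ 17478.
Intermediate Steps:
X(g) = -3 + g
h(y, d) = (-3 + 2*y)/(159 + d) (h(y, d) = (y + (-3 + y))/(d + 159) = (-3 + 2*y)/(159 + d))
(24383 + h(24, -32*(-5))) - 6905 = (24383 + (-3 + 2*24)/(159 - 32*(-5))) - 6905 = (24383 + (-3 + 48)/(159 + 160)) - 6905 = (24383 + 45/319) - 6905 = 7778222/319 - 6905 = 5575527/319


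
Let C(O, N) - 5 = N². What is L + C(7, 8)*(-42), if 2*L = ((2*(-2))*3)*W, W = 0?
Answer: -2898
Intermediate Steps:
C(O, N) = 5 + N²
L = 0 (L = (((2*(-2))*3)*0)/2 = (-4*3*0)/2 = (-12*0)/2 = (½)*0 = 0)
L + C(7, 8)*(-42) = 0 + (5 + 8²)*(-42) = 0 + (5 + 64)*(-42) = 0 + 69*(-42) = 0 - 2898 = -2898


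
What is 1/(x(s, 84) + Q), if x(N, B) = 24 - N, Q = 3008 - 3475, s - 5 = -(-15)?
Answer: -1/463 ≈ -0.0021598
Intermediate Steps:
s = 20 (s = 5 - (-15) = 5 - 3*(-5) = 5 + 15 = 20)
Q = -467
1/(x(s, 84) + Q) = 1/((24 - 1*20) - 467) = 1/((24 - 20) - 467) = 1/(4 - 467) = 1/(-463) = -1/463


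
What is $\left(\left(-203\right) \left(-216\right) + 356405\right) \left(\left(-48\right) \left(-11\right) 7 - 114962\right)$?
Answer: $-44534550298$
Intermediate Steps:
$\left(\left(-203\right) \left(-216\right) + 356405\right) \left(\left(-48\right) \left(-11\right) 7 - 114962\right) = \left(43848 + 356405\right) \left(528 \cdot 7 - 114962\right) = 400253 \left(3696 - 114962\right) = 400253 \left(-111266\right) = -44534550298$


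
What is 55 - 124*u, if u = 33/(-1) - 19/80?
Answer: 83529/20 ≈ 4176.5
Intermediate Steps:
u = -2659/80 (u = 33*(-1) - 19*1/80 = -33 - 19/80 = -2659/80 ≈ -33.237)
55 - 124*u = 55 - 124*(-2659/80) = 55 + 82429/20 = 83529/20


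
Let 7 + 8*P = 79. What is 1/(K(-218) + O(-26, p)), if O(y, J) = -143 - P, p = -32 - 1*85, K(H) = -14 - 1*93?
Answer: -1/259 ≈ -0.0038610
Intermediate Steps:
K(H) = -107 (K(H) = -14 - 93 = -107)
P = 9 (P = -7/8 + (⅛)*79 = -7/8 + 79/8 = 9)
p = -117 (p = -32 - 85 = -117)
O(y, J) = -152 (O(y, J) = -143 - 1*9 = -143 - 9 = -152)
1/(K(-218) + O(-26, p)) = 1/(-107 - 152) = 1/(-259) = -1/259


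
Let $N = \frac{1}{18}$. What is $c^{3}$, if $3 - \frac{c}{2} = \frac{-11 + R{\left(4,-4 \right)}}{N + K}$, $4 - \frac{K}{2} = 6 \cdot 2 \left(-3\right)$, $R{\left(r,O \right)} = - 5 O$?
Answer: $\frac{576345802248}{2992209121} \approx 192.62$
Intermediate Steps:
$N = \frac{1}{18} \approx 0.055556$
$K = 80$ ($K = 8 - 2 \cdot 6 \cdot 2 \left(-3\right) = 8 - 2 \cdot 12 \left(-3\right) = 8 - -72 = 8 + 72 = 80$)
$c = \frac{8322}{1441}$ ($c = 6 - 2 \frac{-11 - -20}{\frac{1}{18} + 80} = 6 - 2 \frac{-11 + 20}{\frac{1441}{18}} = 6 - 2 \cdot 9 \cdot \frac{18}{1441} = 6 - \frac{324}{1441} = \frac{8322}{1441} \approx 5.7752$)
$c^{3} = \left(\frac{8322}{1441}\right)^{3} = \frac{576345802248}{2992209121}$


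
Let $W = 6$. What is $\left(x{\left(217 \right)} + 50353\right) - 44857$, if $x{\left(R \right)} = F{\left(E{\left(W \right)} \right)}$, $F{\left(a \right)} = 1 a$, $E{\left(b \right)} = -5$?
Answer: $5491$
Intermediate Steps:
$F{\left(a \right)} = a$
$x{\left(R \right)} = -5$
$\left(x{\left(217 \right)} + 50353\right) - 44857 = \left(-5 + 50353\right) - 44857 = 50348 - 44857 = 5491$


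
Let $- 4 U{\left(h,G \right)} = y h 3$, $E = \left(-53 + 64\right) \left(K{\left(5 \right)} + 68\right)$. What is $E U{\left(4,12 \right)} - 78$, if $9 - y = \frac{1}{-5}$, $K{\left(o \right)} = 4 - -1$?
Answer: $- \frac{111204}{5} \approx -22241.0$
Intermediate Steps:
$K{\left(o \right)} = 5$ ($K{\left(o \right)} = 4 + 1 = 5$)
$y = \frac{46}{5}$ ($y = 9 - \frac{1}{-5} = 9 - - \frac{1}{5} = 9 + \frac{1}{5} = \frac{46}{5} \approx 9.2$)
$E = 803$ ($E = \left(-53 + 64\right) \left(5 + 68\right) = 11 \cdot 73 = 803$)
$U{\left(h,G \right)} = - \frac{69 h}{10}$ ($U{\left(h,G \right)} = - \frac{\frac{46 h}{5} \cdot 3}{4} = - \frac{\frac{138}{5} h}{4} = - \frac{69 h}{10}$)
$E U{\left(4,12 \right)} - 78 = 803 \left(\left(- \frac{69}{10}\right) 4\right) - 78 = 803 \left(- \frac{138}{5}\right) - 78 = - \frac{110814}{5} - 78 = - \frac{111204}{5}$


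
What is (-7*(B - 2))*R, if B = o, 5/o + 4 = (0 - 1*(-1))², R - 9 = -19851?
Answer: -509278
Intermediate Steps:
R = -19842 (R = 9 - 19851 = -19842)
o = -5/3 (o = 5/(-4 + (0 - 1*(-1))²) = 5/(-4 + (0 + 1)²) = 5/(-4 + 1²) = 5/(-4 + 1) = 5/(-3) = 5*(-⅓) = -5/3 ≈ -1.6667)
B = -5/3 ≈ -1.6667
(-7*(B - 2))*R = -7*(-5/3 - 2)*(-19842) = -7*(-11/3)*(-19842) = (77/3)*(-19842) = -509278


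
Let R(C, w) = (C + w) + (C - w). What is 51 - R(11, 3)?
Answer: 29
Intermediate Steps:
R(C, w) = 2*C
51 - R(11, 3) = 51 - 2*11 = 51 - 1*22 = 51 - 22 = 29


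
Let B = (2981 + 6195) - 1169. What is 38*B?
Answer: 304266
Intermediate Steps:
B = 8007 (B = 9176 - 1169 = 8007)
38*B = 38*8007 = 304266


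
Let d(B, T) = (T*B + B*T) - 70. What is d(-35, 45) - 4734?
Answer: -7954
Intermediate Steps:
d(B, T) = -70 + 2*B*T (d(B, T) = (B*T + B*T) - 70 = 2*B*T - 70 = -70 + 2*B*T)
d(-35, 45) - 4734 = (-70 + 2*(-35)*45) - 4734 = (-70 - 3150) - 4734 = -3220 - 4734 = -7954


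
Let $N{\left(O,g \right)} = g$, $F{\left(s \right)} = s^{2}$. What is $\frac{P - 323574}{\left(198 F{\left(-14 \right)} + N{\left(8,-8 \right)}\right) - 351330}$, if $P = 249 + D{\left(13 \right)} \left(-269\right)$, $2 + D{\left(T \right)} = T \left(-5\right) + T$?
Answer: $\frac{308799}{312530} \approx 0.98806$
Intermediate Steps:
$D{\left(T \right)} = -2 - 4 T$ ($D{\left(T \right)} = -2 + \left(T \left(-5\right) + T\right) = -2 + \left(- 5 T + T\right) = -2 - 4 T$)
$P = 14775$ ($P = 249 + \left(-2 - 52\right) \left(-269\right) = 249 - -14526 = 249 + 14526 = 14775$)
$\frac{P - 323574}{\left(198 F{\left(-14 \right)} + N{\left(8,-8 \right)}\right) - 351330} = \frac{14775 - 323574}{\left(198 \left(-14\right)^{2} - 8\right) - 351330} = - \frac{308799}{\left(198 \cdot 196 - 8\right) - 351330} = - \frac{308799}{\left(38808 - 8\right) - 351330} = - \frac{308799}{38800 - 351330} = - \frac{308799}{-312530} = \left(-308799\right) \left(- \frac{1}{312530}\right) = \frac{308799}{312530}$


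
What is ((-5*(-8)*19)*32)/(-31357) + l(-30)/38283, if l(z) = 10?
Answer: -930728990/1200440031 ≈ -0.77532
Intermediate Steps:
((-5*(-8)*19)*32)/(-31357) + l(-30)/38283 = ((-5*(-8)*19)*32)/(-31357) + 10/38283 = ((40*19)*32)*(-1/31357) + 10*(1/38283) = (760*32)*(-1/31357) + 10/38283 = 24320*(-1/31357) + 10/38283 = -24320/31357 + 10/38283 = -930728990/1200440031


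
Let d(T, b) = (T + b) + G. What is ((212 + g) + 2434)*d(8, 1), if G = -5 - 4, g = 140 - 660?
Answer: 0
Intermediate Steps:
g = -520
G = -9
d(T, b) = -9 + T + b (d(T, b) = (T + b) - 9 = -9 + T + b)
((212 + g) + 2434)*d(8, 1) = ((212 - 520) + 2434)*(-9 + 8 + 1) = (-308 + 2434)*0 = 2126*0 = 0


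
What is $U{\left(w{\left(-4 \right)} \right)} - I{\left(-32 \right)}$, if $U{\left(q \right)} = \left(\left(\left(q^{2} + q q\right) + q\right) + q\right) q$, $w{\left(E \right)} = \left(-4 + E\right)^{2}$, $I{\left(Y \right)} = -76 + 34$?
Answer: $532522$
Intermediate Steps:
$I{\left(Y \right)} = -42$
$U{\left(q \right)} = q \left(2 q + 2 q^{2}\right)$ ($U{\left(q \right)} = \left(\left(\left(q^{2} + q^{2}\right) + q\right) + q\right) q = \left(\left(2 q^{2} + q\right) + q\right) q = \left(\left(q + 2 q^{2}\right) + q\right) q = \left(2 q + 2 q^{2}\right) q = q \left(2 q + 2 q^{2}\right)$)
$U{\left(w{\left(-4 \right)} \right)} - I{\left(-32 \right)} = 2 \left(\left(-4 - 4\right)^{2}\right)^{2} \left(1 + \left(-4 - 4\right)^{2}\right) - -42 = 2 \left(\left(-8\right)^{2}\right)^{2} \left(1 + \left(-8\right)^{2}\right) + 42 = 2 \cdot 64^{2} \left(1 + 64\right) + 42 = 2 \cdot 4096 \cdot 65 + 42 = 532480 + 42 = 532522$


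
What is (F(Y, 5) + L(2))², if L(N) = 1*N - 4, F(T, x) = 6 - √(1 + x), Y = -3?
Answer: (4 - √6)² ≈ 2.4041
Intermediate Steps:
L(N) = -4 + N (L(N) = N - 4 = -4 + N)
(F(Y, 5) + L(2))² = ((6 - √(1 + 5)) + (-4 + 2))² = ((6 - √6) - 2)² = (4 - √6)²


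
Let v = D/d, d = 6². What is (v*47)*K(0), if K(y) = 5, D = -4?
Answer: -235/9 ≈ -26.111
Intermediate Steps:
d = 36
v = -⅑ (v = -4/36 = -4*1/36 = -⅑ ≈ -0.11111)
(v*47)*K(0) = -⅑*47*5 = -47/9*5 = -235/9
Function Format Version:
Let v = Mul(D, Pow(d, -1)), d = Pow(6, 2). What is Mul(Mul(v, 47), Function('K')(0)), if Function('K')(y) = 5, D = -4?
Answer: Rational(-235, 9) ≈ -26.111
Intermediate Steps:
d = 36
v = Rational(-1, 9) (v = Mul(-4, Pow(36, -1)) = Mul(-4, Rational(1, 36)) = Rational(-1, 9) ≈ -0.11111)
Mul(Mul(v, 47), Function('K')(0)) = Mul(Mul(Rational(-1, 9), 47), 5) = Mul(Rational(-47, 9), 5) = Rational(-235, 9)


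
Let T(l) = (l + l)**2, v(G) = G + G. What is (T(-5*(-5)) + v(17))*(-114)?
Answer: -288876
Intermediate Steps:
v(G) = 2*G
T(l) = 4*l**2 (T(l) = (2*l)**2 = 4*l**2)
(T(-5*(-5)) + v(17))*(-114) = (4*(-5*(-5))**2 + 2*17)*(-114) = (4*25**2 + 34)*(-114) = (4*625 + 34)*(-114) = (2500 + 34)*(-114) = 2534*(-114) = -288876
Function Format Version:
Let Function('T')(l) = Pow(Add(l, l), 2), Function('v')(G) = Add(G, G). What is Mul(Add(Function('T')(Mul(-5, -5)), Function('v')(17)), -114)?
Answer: -288876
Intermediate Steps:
Function('v')(G) = Mul(2, G)
Function('T')(l) = Mul(4, Pow(l, 2)) (Function('T')(l) = Pow(Mul(2, l), 2) = Mul(4, Pow(l, 2)))
Mul(Add(Function('T')(Mul(-5, -5)), Function('v')(17)), -114) = Mul(Add(Mul(4, Pow(Mul(-5, -5), 2)), Mul(2, 17)), -114) = Mul(Add(Mul(4, Pow(25, 2)), 34), -114) = Mul(Add(Mul(4, 625), 34), -114) = Mul(Add(2500, 34), -114) = Mul(2534, -114) = -288876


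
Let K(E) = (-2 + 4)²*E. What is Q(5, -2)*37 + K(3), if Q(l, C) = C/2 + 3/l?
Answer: -14/5 ≈ -2.8000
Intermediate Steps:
Q(l, C) = C/2 + 3/l (Q(l, C) = C*(½) + 3/l = C/2 + 3/l)
K(E) = 4*E (K(E) = 2²*E = 4*E)
Q(5, -2)*37 + K(3) = ((½)*(-2) + 3/5)*37 + 4*3 = (-1 + 3*(⅕))*37 + 12 = (-1 + ⅗)*37 + 12 = -⅖*37 + 12 = -74/5 + 12 = -14/5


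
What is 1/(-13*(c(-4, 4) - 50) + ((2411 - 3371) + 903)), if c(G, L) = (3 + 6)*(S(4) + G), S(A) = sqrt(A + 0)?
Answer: 1/827 ≈ 0.0012092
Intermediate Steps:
S(A) = sqrt(A)
c(G, L) = 18 + 9*G (c(G, L) = (3 + 6)*(sqrt(4) + G) = 9*(2 + G) = 18 + 9*G)
1/(-13*(c(-4, 4) - 50) + ((2411 - 3371) + 903)) = 1/(-13*((18 + 9*(-4)) - 50) + ((2411 - 3371) + 903)) = 1/(-13*((18 - 36) - 50) + (-960 + 903)) = 1/(-13*(-18 - 50) - 57) = 1/(-13*(-68) - 57) = 1/(884 - 57) = 1/827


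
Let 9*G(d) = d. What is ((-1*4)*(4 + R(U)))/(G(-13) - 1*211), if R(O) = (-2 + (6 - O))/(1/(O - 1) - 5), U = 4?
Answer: 18/239 ≈ 0.075314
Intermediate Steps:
G(d) = d/9
R(O) = (4 - O)/(-5 + 1/(-1 + O)) (R(O) = (4 - O)/(1/(-1 + O) - 5) = (4 - O)/(-5 + 1/(-1 + O)))
((-1*4)*(4 + R(U)))/(G(-13) - 1*211) = ((-1*4)*(4 + (4 + 4² - 5*4)/(-6 + 5*4)))/((⅑)*(-13) - 1*211) = (-4*(4 + (4 + 16 - 20)/(-6 + 20)))/(-13/9 - 211) = (-4*(4 + 0/14))/(-1912/9) = -4*(4 + (1/14)*0)*(-9/1912) = -4*(4 + 0)*(-9/1912) = -4*4*(-9/1912) = -16*(-9/1912) = 18/239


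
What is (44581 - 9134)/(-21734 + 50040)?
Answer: 35447/28306 ≈ 1.2523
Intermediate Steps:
(44581 - 9134)/(-21734 + 50040) = 35447/28306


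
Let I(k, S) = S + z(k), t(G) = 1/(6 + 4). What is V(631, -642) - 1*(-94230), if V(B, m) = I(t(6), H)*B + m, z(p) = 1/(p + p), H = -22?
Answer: 82861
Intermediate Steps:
t(G) = 1/10
z(p) = 1/(2*p)
I(k, S) = S + 1/(2*k)
V(B, m) = m - 17*B (V(B, m) = (-22 + 1/(2*(1/10)))*B + m = (-22 + (1/2)*10)*B + m = (-22 + 5)*B + m = -17*B + m = m - 17*B)
V(631, -642) - 1*(-94230) = (-642 - 17*631) - 1*(-94230) = (-642 - 10727) + 94230 = -11369 + 94230 = 82861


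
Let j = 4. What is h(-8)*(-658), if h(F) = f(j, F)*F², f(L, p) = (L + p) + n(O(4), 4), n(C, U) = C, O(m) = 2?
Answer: 84224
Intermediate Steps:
f(L, p) = 2 + L + p (f(L, p) = (L + p) + 2 = 2 + L + p)
h(F) = F²*(6 + F) (h(F) = (2 + 4 + F)*F² = (6 + F)*F² = F²*(6 + F))
h(-8)*(-658) = ((-8)²*(6 - 8))*(-658) = (64*(-2))*(-658) = -128*(-658) = 84224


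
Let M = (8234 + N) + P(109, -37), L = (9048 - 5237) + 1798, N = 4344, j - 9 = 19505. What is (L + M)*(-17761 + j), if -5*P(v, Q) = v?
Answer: 159217978/5 ≈ 3.1844e+7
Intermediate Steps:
j = 19514 (j = 9 + 19505 = 19514)
P(v, Q) = -v/5
L = 5609 (L = 3811 + 1798 = 5609)
M = 62781/5 (M = (8234 + 4344) - ⅕*109 = 12578 - 109/5 = 62781/5 ≈ 12556.)
(L + M)*(-17761 + j) = (5609 + 62781/5)*(-17761 + 19514) = (90826/5)*1753 = 159217978/5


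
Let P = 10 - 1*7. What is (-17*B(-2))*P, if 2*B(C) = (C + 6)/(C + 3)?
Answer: -102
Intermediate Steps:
P = 3 (P = 10 - 7 = 3)
B(C) = (6 + C)/(2*(3 + C)) (B(C) = ((C + 6)/(C + 3))/2 = ((6 + C)/(3 + C))/2 = (6 + C)/(2*(3 + C)))
(-17*B(-2))*P = -17*(6 - 2)/(2*(3 - 2))*3 = -17*4/(2*1)*3 = -17*4/2*3 = -17*2*3 = -34*3 = -102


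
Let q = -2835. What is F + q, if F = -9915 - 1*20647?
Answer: -33397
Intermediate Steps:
F = -30562 (F = -9915 - 20647 = -30562)
F + q = -30562 - 2835 = -33397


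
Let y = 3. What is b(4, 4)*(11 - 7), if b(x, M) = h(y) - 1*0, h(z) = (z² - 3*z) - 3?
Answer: -12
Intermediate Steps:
h(z) = -3 + z² - 3*z
b(x, M) = -3 (b(x, M) = (-3 + 3² - 3*3) - 1*0 = (-3 + 9 - 9) + 0 = -3 + 0 = -3)
b(4, 4)*(11 - 7) = -3*(11 - 7) = -3*4 = -12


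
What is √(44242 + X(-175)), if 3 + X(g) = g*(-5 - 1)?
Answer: √45289 ≈ 212.81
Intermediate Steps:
X(g) = -3 - 6*g (X(g) = -3 + g*(-5 - 1) = -3 + g*(-6) = -3 - 6*g)
√(44242 + X(-175)) = √(44242 + (-3 - 6*(-175))) = √(44242 + (-3 + 1050)) = √(44242 + 1047) = √45289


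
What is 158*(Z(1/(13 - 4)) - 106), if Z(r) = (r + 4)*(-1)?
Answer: -156578/9 ≈ -17398.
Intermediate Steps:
Z(r) = -4 - r (Z(r) = (4 + r)*(-1) = -4 - r)
158*(Z(1/(13 - 4)) - 106) = 158*((-4 - 1/(13 - 4)) - 106) = 158*((-4 - 1/9) - 106) = 158*((-4 - 1*⅑) - 106) = 158*((-4 - ⅑) - 106) = 158*(-37/9 - 106) = 158*(-991/9) = -156578/9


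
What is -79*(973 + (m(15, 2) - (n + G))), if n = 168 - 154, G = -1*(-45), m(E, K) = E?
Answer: -73391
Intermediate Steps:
G = 45
n = 14
-79*(973 + (m(15, 2) - (n + G))) = -79*(973 + (15 - (14 + 45))) = -79*(973 + (15 - 1*59)) = -79*(973 + (15 - 59)) = -79*(973 - 44) = -79*929 = -73391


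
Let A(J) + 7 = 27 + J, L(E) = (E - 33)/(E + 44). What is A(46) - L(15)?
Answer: 3912/59 ≈ 66.305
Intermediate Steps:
L(E) = (-33 + E)/(44 + E)
A(J) = 20 + J (A(J) = -7 + (27 + J) = 20 + J)
A(46) - L(15) = (20 + 46) - (-33 + 15)/(44 + 15) = 66 - (-18)/59 = 66 - 1*(-18/59) = 66 + 18/59 = 3912/59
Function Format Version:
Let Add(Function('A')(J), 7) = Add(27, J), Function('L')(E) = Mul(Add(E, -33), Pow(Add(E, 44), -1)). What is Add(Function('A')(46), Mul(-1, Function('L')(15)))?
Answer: Rational(3912, 59) ≈ 66.305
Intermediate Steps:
Function('L')(E) = Mul(Pow(Add(44, E), -1), Add(-33, E)) (Function('L')(E) = Mul(Add(-33, E), Pow(Add(44, E), -1)) = Mul(Pow(Add(44, E), -1), Add(-33, E)))
Function('A')(J) = Add(20, J) (Function('A')(J) = Add(-7, Add(27, J)) = Add(20, J))
Add(Function('A')(46), Mul(-1, Function('L')(15))) = Add(Add(20, 46), Mul(-1, Mul(Pow(Add(44, 15), -1), Add(-33, 15)))) = Add(66, Mul(-1, Mul(Pow(59, -1), -18))) = Add(66, Mul(-1, Mul(Rational(1, 59), -18))) = Add(66, Mul(-1, Rational(-18, 59))) = Add(66, Rational(18, 59)) = Rational(3912, 59)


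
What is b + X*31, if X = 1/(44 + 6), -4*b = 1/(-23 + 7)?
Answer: 1017/1600 ≈ 0.63562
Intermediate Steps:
b = 1/64 (b = -1/(4*(-23 + 7)) = -¼/(-16) = -¼*(-1/16) = 1/64 ≈ 0.015625)
X = 1/50 ≈ 0.020000
b + X*31 = 1/64 + (1/50)*31 = 1/64 + 31/50 = 1017/1600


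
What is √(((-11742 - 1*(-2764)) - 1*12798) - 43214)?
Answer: I*√64990 ≈ 254.93*I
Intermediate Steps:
√(((-11742 - 1*(-2764)) - 1*12798) - 43214) = √(((-11742 + 2764) - 12798) - 43214) = √((-8978 - 12798) - 43214) = √(-21776 - 43214) = √(-64990) = I*√64990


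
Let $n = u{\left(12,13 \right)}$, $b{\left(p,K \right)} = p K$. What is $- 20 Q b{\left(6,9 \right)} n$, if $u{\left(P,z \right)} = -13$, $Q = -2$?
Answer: $-28080$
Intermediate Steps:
$b{\left(p,K \right)} = K p$
$n = -13$
$- 20 Q b{\left(6,9 \right)} n = \left(-20\right) \left(-2\right) 9 \cdot 6 \left(-13\right) = 40 \cdot 54 \left(-13\right) = 2160 \left(-13\right) = -28080$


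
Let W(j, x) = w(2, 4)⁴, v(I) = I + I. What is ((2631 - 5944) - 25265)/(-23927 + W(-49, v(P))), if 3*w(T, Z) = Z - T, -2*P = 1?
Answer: 2314818/1938071 ≈ 1.1944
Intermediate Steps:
P = -½ (P = -½*1 = -½ ≈ -0.50000)
w(T, Z) = -T/3 + Z/3 (w(T, Z) = (Z - T)/3 = -T/3 + Z/3)
v(I) = 2*I
W(j, x) = 16/81 (W(j, x) = (-⅓*2 + (⅓)*4)⁴ = (-⅔ + 4/3)⁴ = (⅔)⁴ = 16/81)
((2631 - 5944) - 25265)/(-23927 + W(-49, v(P))) = ((2631 - 5944) - 25265)/(-23927 + 16/81) = (-3313 - 25265)/(-1938071/81) = -28578*(-81/1938071) = 2314818/1938071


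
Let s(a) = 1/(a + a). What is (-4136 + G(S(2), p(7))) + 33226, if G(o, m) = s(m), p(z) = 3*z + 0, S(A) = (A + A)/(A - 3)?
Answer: 1221781/42 ≈ 29090.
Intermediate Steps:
s(a) = 1/(2*a)
S(A) = 2*A/(-3 + A) (S(A) = (2*A)/(-3 + A) = 2*A/(-3 + A))
p(z) = 3*z
G(o, m) = 1/(2*m)
(-4136 + G(S(2), p(7))) + 33226 = (-4136 + 1/(2*((3*7)))) + 33226 = (-4136 + (½)/21) + 33226 = (-4136 + (½)*(1/21)) + 33226 = (-4136 + 1/42) + 33226 = -173711/42 + 33226 = 1221781/42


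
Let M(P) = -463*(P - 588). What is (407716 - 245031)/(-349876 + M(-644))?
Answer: 32537/44108 ≈ 0.73767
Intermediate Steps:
M(P) = 272244 - 463*P (M(P) = -463*(-588 + P) = 272244 - 463*P)
(407716 - 245031)/(-349876 + M(-644)) = (407716 - 245031)/(-349876 + (272244 - 463*(-644))) = 162685/(-349876 + (272244 + 298172)) = 162685/(-349876 + 570416) = 162685/220540 = 162685*(1/220540) = 32537/44108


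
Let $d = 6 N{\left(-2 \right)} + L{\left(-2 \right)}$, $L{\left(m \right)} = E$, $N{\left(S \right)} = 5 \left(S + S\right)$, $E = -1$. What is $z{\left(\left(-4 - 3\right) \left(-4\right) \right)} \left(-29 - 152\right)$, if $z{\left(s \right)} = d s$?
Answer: $613228$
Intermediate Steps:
$N{\left(S \right)} = 10 S$ ($N{\left(S \right)} = 5 \cdot 2 S = 10 S$)
$L{\left(m \right)} = -1$
$d = -121$ ($d = 6 \cdot 10 \left(-2\right) - 1 = 6 \left(-20\right) - 1 = -120 - 1 = -121$)
$z{\left(s \right)} = - 121 s$
$z{\left(\left(-4 - 3\right) \left(-4\right) \right)} \left(-29 - 152\right) = - 121 \left(-4 - 3\right) \left(-4\right) \left(-29 - 152\right) = - 121 \left(\left(-7\right) \left(-4\right)\right) \left(-181\right) = \left(-121\right) 28 \left(-181\right) = \left(-3388\right) \left(-181\right) = 613228$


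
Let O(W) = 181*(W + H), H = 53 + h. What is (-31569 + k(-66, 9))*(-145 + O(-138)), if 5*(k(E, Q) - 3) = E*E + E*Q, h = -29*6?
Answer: 7244893632/5 ≈ 1.4490e+9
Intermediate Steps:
h = -174
H = -121 (H = 53 - 174 = -121)
k(E, Q) = 3 + E²/5 + E*Q/5 (k(E, Q) = 3 + (E*E + E*Q)/5 = 3 + (E² + E*Q)/5 = 3 + (E²/5 + E*Q/5) = 3 + E²/5 + E*Q/5)
O(W) = -21901 + 181*W (O(W) = 181*(W - 121) = 181*(-121 + W) = -21901 + 181*W)
(-31569 + k(-66, 9))*(-145 + O(-138)) = (-31569 + (3 + (⅕)*(-66)² + (⅕)*(-66)*9))*(-145 + (-21901 + 181*(-138))) = (-31569 + (3 + (⅕)*4356 - 594/5))*(-145 + (-21901 - 24978)) = (-31569 + (3 + 4356/5 - 594/5))*(-145 - 46879) = (-31569 + 3777/5)*(-47024) = -154068/5*(-47024) = 7244893632/5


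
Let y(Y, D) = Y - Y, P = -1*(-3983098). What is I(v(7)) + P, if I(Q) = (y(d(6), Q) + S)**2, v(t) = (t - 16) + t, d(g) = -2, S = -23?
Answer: 3983627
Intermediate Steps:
P = 3983098
y(Y, D) = 0
v(t) = -16 + 2*t (v(t) = (-16 + t) + t = -16 + 2*t)
I(Q) = 529 (I(Q) = (0 - 23)**2 = (-23)**2 = 529)
I(v(7)) + P = 529 + 3983098 = 3983627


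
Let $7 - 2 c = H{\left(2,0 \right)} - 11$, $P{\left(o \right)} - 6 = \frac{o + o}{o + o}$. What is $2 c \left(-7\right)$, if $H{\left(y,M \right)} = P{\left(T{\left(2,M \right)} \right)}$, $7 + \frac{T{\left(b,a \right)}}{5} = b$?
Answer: $-77$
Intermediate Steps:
$T{\left(b,a \right)} = -35 + 5 b$
$P{\left(o \right)} = 7$ ($P{\left(o \right)} = 6 + \frac{o + o}{o + o} = 6 + \frac{2 o}{2 o} = 6 + 2 o \frac{1}{2 o} = 6 + 1 = 7$)
$H{\left(y,M \right)} = 7$
$c = \frac{11}{2}$ ($c = \frac{7}{2} - \frac{7 - 11}{2} = \frac{7}{2} - -2 = \frac{7}{2} + 2 = \frac{11}{2} \approx 5.5$)
$2 c \left(-7\right) = 2 \cdot \frac{11}{2} \left(-7\right) = 11 \left(-7\right) = -77$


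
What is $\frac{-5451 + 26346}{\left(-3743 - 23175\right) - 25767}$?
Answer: $- \frac{4179}{10537} \approx -0.3966$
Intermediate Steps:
$\frac{-5451 + 26346}{\left(-3743 - 23175\right) - 25767} = \frac{20895}{-26918 - 25767} = \frac{20895}{-52685} = 20895 \left(- \frac{1}{52685}\right) = - \frac{4179}{10537}$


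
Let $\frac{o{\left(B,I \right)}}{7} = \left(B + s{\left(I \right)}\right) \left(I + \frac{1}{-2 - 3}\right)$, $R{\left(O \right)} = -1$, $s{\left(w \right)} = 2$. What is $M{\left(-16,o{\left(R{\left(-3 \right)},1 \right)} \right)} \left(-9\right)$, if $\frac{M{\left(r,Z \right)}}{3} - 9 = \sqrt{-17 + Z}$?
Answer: $-243 - \frac{27 i \sqrt{285}}{5} \approx -243.0 - 91.162 i$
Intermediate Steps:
$o{\left(B,I \right)} = 7 \left(2 + B\right) \left(- \frac{1}{5} + I\right)$ ($o{\left(B,I \right)} = 7 \left(B + 2\right) \left(I + \frac{1}{-2 - 3}\right) = 7 \left(2 + B\right) \left(I + \frac{1}{-5}\right) = 7 \left(2 + B\right) \left(I - \frac{1}{5}\right) = 7 \left(2 + B\right) \left(- \frac{1}{5} + I\right)$)
$M{\left(r,Z \right)} = 27 + 3 \sqrt{-17 + Z}$
$M{\left(-16,o{\left(R{\left(-3 \right)},1 \right)} \right)} \left(-9\right) = \left(27 + 3 \sqrt{-17 + \left(- \frac{14}{5} + 14 \cdot 1 - - \frac{7}{5} + 7 \left(-1\right) 1\right)}\right) \left(-9\right) = \left(27 + 3 \sqrt{-17 + \left(- \frac{14}{5} + 14 + \frac{7}{5} - 7\right)}\right) \left(-9\right) = \left(27 + 3 \sqrt{-17 + \frac{28}{5}}\right) \left(-9\right) = \left(27 + 3 \sqrt{- \frac{57}{5}}\right) \left(-9\right) = \left(27 + 3 \frac{i \sqrt{285}}{5}\right) \left(-9\right) = \left(27 + \frac{3 i \sqrt{285}}{5}\right) \left(-9\right) = -243 - \frac{27 i \sqrt{285}}{5}$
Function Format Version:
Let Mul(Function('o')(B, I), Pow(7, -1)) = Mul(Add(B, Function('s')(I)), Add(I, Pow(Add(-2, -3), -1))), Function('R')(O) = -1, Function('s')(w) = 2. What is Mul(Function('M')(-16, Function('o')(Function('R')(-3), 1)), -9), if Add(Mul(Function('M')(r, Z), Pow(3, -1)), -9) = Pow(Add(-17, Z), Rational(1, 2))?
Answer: Add(-243, Mul(Rational(-27, 5), I, Pow(285, Rational(1, 2)))) ≈ Add(-243.00, Mul(-91.162, I))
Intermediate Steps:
Function('o')(B, I) = Mul(7, Add(2, B), Add(Rational(-1, 5), I)) (Function('o')(B, I) = Mul(7, Mul(Add(B, 2), Add(I, Pow(Add(-2, -3), -1)))) = Mul(7, Mul(Add(2, B), Add(I, Pow(-5, -1)))) = Mul(7, Mul(Add(2, B), Add(I, Rational(-1, 5)))) = Mul(7, Mul(Add(2, B), Add(Rational(-1, 5), I))) = Mul(7, Add(2, B), Add(Rational(-1, 5), I)))
Function('M')(r, Z) = Add(27, Mul(3, Pow(Add(-17, Z), Rational(1, 2))))
Mul(Function('M')(-16, Function('o')(Function('R')(-3), 1)), -9) = Mul(Add(27, Mul(3, Pow(Add(-17, Add(Rational(-14, 5), Mul(14, 1), Mul(Rational(-7, 5), -1), Mul(7, -1, 1))), Rational(1, 2)))), -9) = Mul(Add(27, Mul(3, Pow(Add(-17, Add(Rational(-14, 5), 14, Rational(7, 5), -7)), Rational(1, 2)))), -9) = Mul(Add(27, Mul(3, Pow(Add(-17, Rational(28, 5)), Rational(1, 2)))), -9) = Mul(Add(27, Mul(3, Pow(Rational(-57, 5), Rational(1, 2)))), -9) = Mul(Add(27, Mul(3, Mul(Rational(1, 5), I, Pow(285, Rational(1, 2))))), -9) = Mul(Add(27, Mul(Rational(3, 5), I, Pow(285, Rational(1, 2)))), -9) = Add(-243, Mul(Rational(-27, 5), I, Pow(285, Rational(1, 2))))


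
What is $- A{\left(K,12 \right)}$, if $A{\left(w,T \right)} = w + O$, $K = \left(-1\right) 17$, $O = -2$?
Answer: $19$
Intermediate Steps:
$K = -17$
$A{\left(w,T \right)} = -2 + w$ ($A{\left(w,T \right)} = w - 2 = -2 + w$)
$- A{\left(K,12 \right)} = - (-2 - 17) = \left(-1\right) \left(-19\right) = 19$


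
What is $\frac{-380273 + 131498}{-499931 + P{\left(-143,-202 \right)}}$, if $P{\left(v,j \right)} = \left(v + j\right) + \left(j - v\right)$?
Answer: $\frac{49755}{100067} \approx 0.49722$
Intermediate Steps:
$P{\left(v,j \right)} = 2 j$ ($P{\left(v,j \right)} = \left(j + v\right) + \left(j - v\right) = 2 j$)
$\frac{-380273 + 131498}{-499931 + P{\left(-143,-202 \right)}} = \frac{-380273 + 131498}{-499931 + 2 \left(-202\right)} = - \frac{248775}{-499931 - 404} = - \frac{248775}{-500335} = \left(-248775\right) \left(- \frac{1}{500335}\right) = \frac{49755}{100067}$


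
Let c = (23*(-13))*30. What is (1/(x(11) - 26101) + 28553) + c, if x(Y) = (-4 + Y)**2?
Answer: 510176315/26052 ≈ 19583.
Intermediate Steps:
c = -8970 (c = -299*30 = -8970)
(1/(x(11) - 26101) + 28553) + c = (1/((-4 + 11)**2 - 26101) + 28553) - 8970 = (1/(7**2 - 26101) + 28553) - 8970 = (1/(49 - 26101) + 28553) - 8970 = (1/(-26052) + 28553) - 8970 = (-1/26052 + 28553) - 8970 = 743862755/26052 - 8970 = 510176315/26052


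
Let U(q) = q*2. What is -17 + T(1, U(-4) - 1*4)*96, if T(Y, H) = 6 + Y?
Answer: 655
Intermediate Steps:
U(q) = 2*q
-17 + T(1, U(-4) - 1*4)*96 = -17 + (6 + 1)*96 = -17 + 7*96 = -17 + 672 = 655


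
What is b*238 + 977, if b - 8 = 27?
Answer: 9307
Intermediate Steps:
b = 35 (b = 8 + 27 = 35)
b*238 + 977 = 35*238 + 977 = 8330 + 977 = 9307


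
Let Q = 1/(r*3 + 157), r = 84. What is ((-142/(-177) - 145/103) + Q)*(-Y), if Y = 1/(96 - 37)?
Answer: 4496720/439932261 ≈ 0.010221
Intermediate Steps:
Y = 1/59 ≈ 0.016949
Q = 1/409 (Q = 1/(84*3 + 157) = 1/(252 + 157) = 1/409 ≈ 0.0024450)
((-142/(-177) - 145/103) + Q)*(-Y) = ((-142/(-177) - 145/103) + 1/409)*(-1*1/59) = ((-142*(-1/177) - 145*1/103) + 1/409)*(-1/59) = ((142/177 - 145/103) + 1/409)*(-1/59) = (-11039/18231 + 1/409)*(-1/59) = -4496720/7456479*(-1/59) = 4496720/439932261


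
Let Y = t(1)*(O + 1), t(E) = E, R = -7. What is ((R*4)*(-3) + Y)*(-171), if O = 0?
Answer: -14535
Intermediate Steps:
Y = 1 (Y = 1*(0 + 1) = 1*1 = 1)
((R*4)*(-3) + Y)*(-171) = (-7*4*(-3) + 1)*(-171) = (-28*(-3) + 1)*(-171) = (84 + 1)*(-171) = 85*(-171) = -14535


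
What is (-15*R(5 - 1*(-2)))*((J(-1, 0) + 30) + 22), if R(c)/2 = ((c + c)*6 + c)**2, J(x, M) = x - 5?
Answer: -11427780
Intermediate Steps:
J(x, M) = -5 + x
R(c) = 338*c**2 (R(c) = 2*((c + c)*6 + c)**2 = 2*((2*c)*6 + c)**2 = 2*(12*c + c)**2 = 2*(13*c)**2 = 2*(169*c**2) = 338*c**2)
(-15*R(5 - 1*(-2)))*((J(-1, 0) + 30) + 22) = (-5070*(5 - 1*(-2))**2)*(((-5 - 1) + 30) + 22) = (-5070*(5 + 2)**2)*((-6 + 30) + 22) = (-5070*7**2)*(24 + 22) = -5070*49*46 = -15*16562*46 = -248430*46 = -11427780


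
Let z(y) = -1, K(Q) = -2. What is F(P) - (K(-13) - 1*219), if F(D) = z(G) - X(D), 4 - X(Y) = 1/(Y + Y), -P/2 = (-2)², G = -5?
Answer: 3455/16 ≈ 215.94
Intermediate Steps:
P = -8 (P = -2*(-2)² = -2*4 = -8)
X(Y) = 4 - 1/(2*Y) (X(Y) = 4 - 1/(Y + Y) = 4 - 1/(2*Y))
F(D) = -5 + 1/(2*D) (F(D) = -1 - (4 - 1/(2*D)) = -1 + (-4 + 1/(2*D)) = -5 + 1/(2*D))
F(P) - (K(-13) - 1*219) = (-5 + (½)/(-8)) - (-2 - 1*219) = (-5 + (½)*(-⅛)) - (-2 - 219) = (-5 - 1/16) - 1*(-221) = -81/16 + 221 = 3455/16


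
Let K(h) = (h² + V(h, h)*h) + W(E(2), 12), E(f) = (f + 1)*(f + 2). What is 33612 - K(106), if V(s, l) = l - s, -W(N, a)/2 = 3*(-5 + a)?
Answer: 22418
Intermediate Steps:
E(f) = (1 + f)*(2 + f)
W(N, a) = 30 - 6*a (W(N, a) = -6*(-5 + a) = -2*(-15 + 3*a) = 30 - 6*a)
K(h) = -42 + h² (K(h) = (h² + (h - h)*h) + (30 - 6*12) = (h² + 0*h) + (30 - 72) = (h² + 0) - 42 = h² - 42 = -42 + h²)
33612 - K(106) = 33612 - (-42 + 106²) = 33612 - (-42 + 11236) = 33612 - 1*11194 = 33612 - 11194 = 22418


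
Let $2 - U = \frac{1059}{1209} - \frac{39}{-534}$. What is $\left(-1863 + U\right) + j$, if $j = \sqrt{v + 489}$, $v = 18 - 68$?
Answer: $- \frac{133565047}{71734} + \sqrt{439} \approx -1841.0$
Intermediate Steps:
$v = -50$ ($v = 18 - 68 = -50$)
$U = \frac{75395}{71734}$ ($U = 2 - \left(\frac{1059}{1209} - \frac{39}{-534}\right) = 2 - \left(1059 \cdot \frac{1}{1209} - - \frac{13}{178}\right) = 2 - \left(\frac{353}{403} + \frac{13}{178}\right) = 2 - \frac{68073}{71734} = \frac{75395}{71734} \approx 1.051$)
$j = \sqrt{439}$ ($j = \sqrt{-50 + 489} = \sqrt{439} \approx 20.952$)
$\left(-1863 + U\right) + j = \left(-1863 + \frac{75395}{71734}\right) + \sqrt{439} = - \frac{133565047}{71734} + \sqrt{439}$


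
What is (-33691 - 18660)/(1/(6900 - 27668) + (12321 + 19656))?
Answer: -1087225568/664098335 ≈ -1.6371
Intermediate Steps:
(-33691 - 18660)/(1/(6900 - 27668) + (12321 + 19656)) = -52351/(1/(-20768) + 31977) = -52351/(-1/20768 + 31977) = -52351/664098335/20768 = -52351*20768/664098335 = -1087225568/664098335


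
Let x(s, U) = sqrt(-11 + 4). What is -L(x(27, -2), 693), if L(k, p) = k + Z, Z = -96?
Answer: 96 - I*sqrt(7) ≈ 96.0 - 2.6458*I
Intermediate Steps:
x(s, U) = I*sqrt(7) (x(s, U) = sqrt(-7) = I*sqrt(7))
L(k, p) = -96 + k (L(k, p) = k - 96 = -96 + k)
-L(x(27, -2), 693) = -(-96 + I*sqrt(7)) = 96 - I*sqrt(7)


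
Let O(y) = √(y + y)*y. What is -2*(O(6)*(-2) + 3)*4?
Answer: -24 + 192*√3 ≈ 308.55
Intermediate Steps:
O(y) = √2*y^(3/2) (O(y) = √(2*y)*y = (√2*√y)*y = √2*y^(3/2))
-2*(O(6)*(-2) + 3)*4 = -2*((√2*6^(3/2))*(-2) + 3)*4 = -2*((√2*(6*√6))*(-2) + 3)*4 = -2*((12*√3)*(-2) + 3)*4 = -2*(-24*√3 + 3)*4 = -2*(3 - 24*√3)*4 = (-6 + 48*√3)*4 = -24 + 192*√3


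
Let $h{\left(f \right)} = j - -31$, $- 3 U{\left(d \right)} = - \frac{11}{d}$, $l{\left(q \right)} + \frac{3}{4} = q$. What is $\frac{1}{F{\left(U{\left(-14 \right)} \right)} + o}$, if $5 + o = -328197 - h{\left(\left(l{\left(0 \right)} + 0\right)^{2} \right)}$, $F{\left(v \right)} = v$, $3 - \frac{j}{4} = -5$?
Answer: $- \frac{42}{13787141} \approx -3.0463 \cdot 10^{-6}$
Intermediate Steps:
$l{\left(q \right)} = - \frac{3}{4} + q$
$j = 32$ ($j = 12 - -20 = 12 + 20 = 32$)
$U{\left(d \right)} = \frac{11}{3 d}$ ($U{\left(d \right)} = - \frac{\left(-11\right) \frac{1}{d}}{3} = \frac{11}{3 d}$)
$h{\left(f \right)} = 63$ ($h{\left(f \right)} = 32 - -31 = 32 + 31 = 63$)
$o = -328265$ ($o = -5 - 328260 = -328265$)
$\frac{1}{F{\left(U{\left(-14 \right)} \right)} + o} = \frac{1}{\frac{11}{3 \left(-14\right)} - 328265} = \frac{1}{\frac{11}{3} \left(- \frac{1}{14}\right) - 328265} = \frac{1}{- \frac{11}{42} - 328265} = \frac{1}{- \frac{13787141}{42}} = - \frac{42}{13787141}$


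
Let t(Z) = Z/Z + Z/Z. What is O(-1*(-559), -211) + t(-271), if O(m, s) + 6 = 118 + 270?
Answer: 384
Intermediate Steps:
O(m, s) = 382 (O(m, s) = -6 + (118 + 270) = -6 + 388 = 382)
t(Z) = 2 (t(Z) = 1 + 1 = 2)
O(-1*(-559), -211) + t(-271) = 382 + 2 = 384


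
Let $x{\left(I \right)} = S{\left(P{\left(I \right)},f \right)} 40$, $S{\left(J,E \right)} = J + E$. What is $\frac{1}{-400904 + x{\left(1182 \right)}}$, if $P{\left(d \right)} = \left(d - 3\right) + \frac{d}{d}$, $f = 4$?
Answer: $- \frac{1}{353544} \approx -2.8285 \cdot 10^{-6}$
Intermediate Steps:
$P{\left(d \right)} = -2 + d$ ($P{\left(d \right)} = \left(-3 + d\right) + 1 = -2 + d$)
$S{\left(J,E \right)} = E + J$
$x{\left(I \right)} = 80 + 40 I$ ($x{\left(I \right)} = \left(4 + \left(-2 + I\right)\right) 40 = \left(2 + I\right) 40 = 80 + 40 I$)
$\frac{1}{-400904 + x{\left(1182 \right)}} = \frac{1}{-400904 + \left(80 + 40 \cdot 1182\right)} = \frac{1}{-400904 + \left(80 + 47280\right)} = \frac{1}{-400904 + 47360} = \frac{1}{-353544} = - \frac{1}{353544}$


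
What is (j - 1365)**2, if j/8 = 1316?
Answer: 83960569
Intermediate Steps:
j = 10528 (j = 8*1316 = 10528)
(j - 1365)**2 = (10528 - 1365)**2 = 9163**2 = 83960569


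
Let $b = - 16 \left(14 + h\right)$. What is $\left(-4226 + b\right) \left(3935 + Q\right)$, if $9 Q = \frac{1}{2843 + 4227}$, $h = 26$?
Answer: $- \frac{203061465361}{10605} \approx -1.9148 \cdot 10^{7}$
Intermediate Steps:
$Q = \frac{1}{63630}$ ($Q = \frac{1}{9 \left(2843 + 4227\right)} = \frac{1}{9 \cdot 7070} = \frac{1}{9} \cdot \frac{1}{7070} = \frac{1}{63630} \approx 1.5716 \cdot 10^{-5}$)
$b = -640$ ($b = - 16 \left(14 + 26\right) = \left(-16\right) 40 = -640$)
$\left(-4226 + b\right) \left(3935 + Q\right) = \left(-4226 - 640\right) \left(3935 + \frac{1}{63630}\right) = \left(-4866\right) \frac{250384051}{63630} = - \frac{203061465361}{10605}$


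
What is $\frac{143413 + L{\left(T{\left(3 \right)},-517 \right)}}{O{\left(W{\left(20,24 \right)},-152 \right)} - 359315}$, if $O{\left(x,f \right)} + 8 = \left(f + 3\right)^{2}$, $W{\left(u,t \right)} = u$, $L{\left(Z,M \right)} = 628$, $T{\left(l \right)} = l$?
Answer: $- \frac{144041}{337122} \approx -0.42727$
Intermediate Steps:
$O{\left(x,f \right)} = -8 + \left(3 + f\right)^{2}$ ($O{\left(x,f \right)} = -8 + \left(f + 3\right)^{2} = -8 + \left(3 + f\right)^{2}$)
$\frac{143413 + L{\left(T{\left(3 \right)},-517 \right)}}{O{\left(W{\left(20,24 \right)},-152 \right)} - 359315} = \frac{143413 + 628}{\left(-8 + \left(3 - 152\right)^{2}\right) - 359315} = \frac{144041}{\left(-8 + \left(-149\right)^{2}\right) - 359315} = \frac{144041}{\left(-8 + 22201\right) - 359315} = \frac{144041}{22193 - 359315} = \frac{144041}{-337122} = 144041 \left(- \frac{1}{337122}\right) = - \frac{144041}{337122}$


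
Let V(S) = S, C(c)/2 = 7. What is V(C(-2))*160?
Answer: 2240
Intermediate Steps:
C(c) = 14 (C(c) = 2*7 = 14)
V(C(-2))*160 = 14*160 = 2240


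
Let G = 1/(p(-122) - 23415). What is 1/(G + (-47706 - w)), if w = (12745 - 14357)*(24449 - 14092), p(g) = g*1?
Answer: 23537/391838750785 ≈ 6.0068e-8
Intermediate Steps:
p(g) = g
w = -16695484 (w = -1612*10357 = -16695484)
G = -1/23537 (G = 1/(-122 - 23415) = 1/(-23537) = -1/23537 ≈ -4.2486e-5)
1/(G + (-47706 - w)) = 1/(-1/23537 + (-47706 - 1*(-16695484))) = 1/(-1/23537 + (-47706 + 16695484)) = 1/(-1/23537 + 16647778) = 1/(391838750785/23537) = 23537/391838750785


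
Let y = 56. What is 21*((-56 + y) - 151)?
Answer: -3171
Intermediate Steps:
21*((-56 + y) - 151) = 21*((-56 + 56) - 151) = 21*(0 - 151) = 21*(-151) = -3171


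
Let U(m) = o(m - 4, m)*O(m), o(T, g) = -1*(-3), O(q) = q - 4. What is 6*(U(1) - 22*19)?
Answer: -2562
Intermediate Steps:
O(q) = -4 + q
o(T, g) = 3
U(m) = -12 + 3*m (U(m) = 3*(-4 + m) = -12 + 3*m)
6*(U(1) - 22*19) = 6*((-12 + 3*1) - 22*19) = 6*((-12 + 3) - 418) = 6*(-9 - 418) = 6*(-427) = -2562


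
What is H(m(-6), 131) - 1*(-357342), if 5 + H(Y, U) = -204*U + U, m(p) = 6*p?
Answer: 330744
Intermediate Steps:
H(Y, U) = -5 - 203*U (H(Y, U) = -5 + (-204*U + U) = -5 - 203*U)
H(m(-6), 131) - 1*(-357342) = (-5 - 203*131) - 1*(-357342) = (-5 - 26593) + 357342 = -26598 + 357342 = 330744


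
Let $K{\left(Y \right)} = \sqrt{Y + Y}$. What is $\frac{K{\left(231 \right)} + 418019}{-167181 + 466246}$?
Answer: $\frac{418019}{299065} + \frac{\sqrt{462}}{299065} \approx 1.3978$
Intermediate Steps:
$K{\left(Y \right)} = \sqrt{2} \sqrt{Y}$ ($K{\left(Y \right)} = \sqrt{2 Y} = \sqrt{2} \sqrt{Y}$)
$\frac{K{\left(231 \right)} + 418019}{-167181 + 466246} = \frac{\sqrt{2} \sqrt{231} + 418019}{-167181 + 466246} = \frac{\sqrt{462} + 418019}{299065} = \left(418019 + \sqrt{462}\right) \frac{1}{299065} = \frac{418019}{299065} + \frac{\sqrt{462}}{299065}$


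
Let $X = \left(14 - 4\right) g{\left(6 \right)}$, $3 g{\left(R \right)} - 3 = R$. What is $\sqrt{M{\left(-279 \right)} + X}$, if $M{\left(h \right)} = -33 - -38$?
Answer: $\sqrt{35} \approx 5.9161$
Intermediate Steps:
$g{\left(R \right)} = 1 + \frac{R}{3}$
$M{\left(h \right)} = 5$ ($M{\left(h \right)} = -33 + 38 = 5$)
$X = 30$ ($X = \left(14 - 4\right) \left(1 + \frac{1}{3} \cdot 6\right) = 10 \left(1 + 2\right) = 10 \cdot 3 = 30$)
$\sqrt{M{\left(-279 \right)} + X} = \sqrt{5 + 30} = \sqrt{35}$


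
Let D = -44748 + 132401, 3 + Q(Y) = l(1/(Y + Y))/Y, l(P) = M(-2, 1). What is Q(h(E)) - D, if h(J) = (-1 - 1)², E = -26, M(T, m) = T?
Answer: -175313/2 ≈ -87657.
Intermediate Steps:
l(P) = -2
h(J) = 4 (h(J) = (-2)² = 4)
Q(Y) = -3 - 2/Y
D = 87653
Q(h(E)) - D = (-3 - 2/4) - 1*87653 = (-3 - 2*¼) - 87653 = (-3 - ½) - 87653 = -7/2 - 87653 = -175313/2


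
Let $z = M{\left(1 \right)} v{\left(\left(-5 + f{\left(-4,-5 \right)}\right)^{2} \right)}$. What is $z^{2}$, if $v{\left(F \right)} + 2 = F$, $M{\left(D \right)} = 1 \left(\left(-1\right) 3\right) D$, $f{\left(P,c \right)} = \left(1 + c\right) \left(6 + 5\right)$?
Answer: $51796809$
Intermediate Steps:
$f{\left(P,c \right)} = 11 + 11 c$ ($f{\left(P,c \right)} = \left(1 + c\right) 11 = 11 + 11 c$)
$M{\left(D \right)} = - 3 D$ ($M{\left(D \right)} = 1 \left(-3\right) D = - 3 D$)
$v{\left(F \right)} = -2 + F$
$z = -7197$ ($z = \left(-3\right) 1 \left(-2 + \left(-5 + \left(11 + 11 \left(-5\right)\right)\right)^{2}\right) = - 3 \left(-2 + \left(-5 + \left(11 - 55\right)\right)^{2}\right) = - 3 \left(-2 + \left(-5 - 44\right)^{2}\right) = - 3 \left(-2 + \left(-49\right)^{2}\right) = - 3 \left(-2 + 2401\right) = \left(-3\right) 2399 = -7197$)
$z^{2} = \left(-7197\right)^{2} = 51796809$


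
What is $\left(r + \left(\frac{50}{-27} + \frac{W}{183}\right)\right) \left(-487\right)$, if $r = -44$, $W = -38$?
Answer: $\frac{36943820}{1647} \approx 22431.0$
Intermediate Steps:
$\left(r + \left(\frac{50}{-27} + \frac{W}{183}\right)\right) \left(-487\right) = \left(-44 + \left(\frac{50}{-27} - \frac{38}{183}\right)\right) \left(-487\right) = \left(-44 + \left(50 \left(- \frac{1}{27}\right) - \frac{38}{183}\right)\right) \left(-487\right) = \left(-44 - \frac{3392}{1647}\right) \left(-487\right) = \left(- \frac{75860}{1647}\right) \left(-487\right) = \frac{36943820}{1647}$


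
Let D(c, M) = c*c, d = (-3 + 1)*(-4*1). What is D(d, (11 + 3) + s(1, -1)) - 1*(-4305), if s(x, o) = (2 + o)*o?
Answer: 4369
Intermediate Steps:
s(x, o) = o*(2 + o)
d = 8 (d = -2*(-4) = 8)
D(c, M) = c²
D(d, (11 + 3) + s(1, -1)) - 1*(-4305) = 8² - 1*(-4305) = 64 + 4305 = 4369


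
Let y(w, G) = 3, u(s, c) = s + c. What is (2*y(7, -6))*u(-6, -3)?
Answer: -54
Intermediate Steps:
u(s, c) = c + s
(2*y(7, -6))*u(-6, -3) = (2*3)*(-3 - 6) = 6*(-9) = -54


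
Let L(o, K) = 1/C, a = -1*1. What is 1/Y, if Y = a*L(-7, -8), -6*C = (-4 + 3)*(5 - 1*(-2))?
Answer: -7/6 ≈ -1.1667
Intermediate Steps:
a = -1
C = 7/6 (C = -(-4 + 3)*(5 - 1*(-2))/6 = -(-1)*(5 + 2)/6 = -(-1)*7/6 = -⅙*(-7) = 7/6 ≈ 1.1667)
L(o, K) = 6/7 (L(o, K) = 1/(7/6) = 6/7)
Y = -6/7 (Y = -1*6/7 = -6/7 ≈ -0.85714)
1/Y = 1/(-6/7) = -7/6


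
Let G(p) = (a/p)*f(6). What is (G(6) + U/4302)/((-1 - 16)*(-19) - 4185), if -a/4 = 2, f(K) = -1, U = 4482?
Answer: -1703/2769054 ≈ -0.00061501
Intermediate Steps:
a = -8 (a = -4*2 = -8)
G(p) = 8/p (G(p) = -8/p*(-1) = 8/p)
(G(6) + U/4302)/((-1 - 16)*(-19) - 4185) = (8/6 + 4482/4302)/((-1 - 16)*(-19) - 4185) = (8*(⅙) + 4482*(1/4302))/(-17*(-19) - 4185) = (4/3 + 249/239)/(323 - 4185) = (1703/717)/(-3862) = (1703/717)*(-1/3862) = -1703/2769054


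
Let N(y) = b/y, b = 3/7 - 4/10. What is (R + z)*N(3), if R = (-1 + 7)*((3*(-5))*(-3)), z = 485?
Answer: 151/21 ≈ 7.1905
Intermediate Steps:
b = 1/35 (b = 3*(1/7) - 4*1/10 = 3/7 - 2/5 = 1/35 ≈ 0.028571)
R = 270 (R = 6*(-15*(-3)) = 6*45 = 270)
N(y) = 1/(35*y)
(R + z)*N(3) = (270 + 485)*((1/35)/3) = 755*((1/35)*(1/3)) = 755*(1/105) = 151/21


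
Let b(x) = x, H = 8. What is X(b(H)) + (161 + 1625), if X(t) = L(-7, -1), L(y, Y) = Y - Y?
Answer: 1786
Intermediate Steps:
L(y, Y) = 0
X(t) = 0
X(b(H)) + (161 + 1625) = 0 + (161 + 1625) = 0 + 1786 = 1786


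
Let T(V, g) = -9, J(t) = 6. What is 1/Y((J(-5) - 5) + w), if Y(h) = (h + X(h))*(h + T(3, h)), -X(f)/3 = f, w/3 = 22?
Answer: -1/7772 ≈ -0.00012867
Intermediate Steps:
w = 66 (w = 3*22 = 66)
X(f) = -3*f
Y(h) = -2*h*(-9 + h) (Y(h) = (h - 3*h)*(h - 9) = (-2*h)*(-9 + h) = -2*h*(-9 + h))
1/Y((J(-5) - 5) + w) = 1/(2*((6 - 5) + 66)*(9 - ((6 - 5) + 66))) = 1/(2*(1 + 66)*(9 - (1 + 66))) = 1/(2*67*(9 - 1*67)) = 1/(2*67*(9 - 67)) = 1/(2*67*(-58)) = 1/(-7772) = -1/7772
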